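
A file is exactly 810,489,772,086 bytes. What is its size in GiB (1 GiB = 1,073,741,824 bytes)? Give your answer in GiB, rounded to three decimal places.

754.827 GiB

810,489,772,086 bytes given.
1 GiB = 2^30 bytes = 1,073,741,824 bytes
810,489,772,086 / 1,073,741,824 = 754.827 GiB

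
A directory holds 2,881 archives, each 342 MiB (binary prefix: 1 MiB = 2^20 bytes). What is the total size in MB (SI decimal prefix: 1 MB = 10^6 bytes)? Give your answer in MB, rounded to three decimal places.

1,033,164.030 MB

Total = 2,881 × 342 MiB = 985,302 MiB
= 985,302 × 1,048,576 bytes = 1,033,164,029,952 bytes
1 MB = 1,000,000 bytes
1,033,164,029,952 / 1,000,000 = 1,033,164.030 MB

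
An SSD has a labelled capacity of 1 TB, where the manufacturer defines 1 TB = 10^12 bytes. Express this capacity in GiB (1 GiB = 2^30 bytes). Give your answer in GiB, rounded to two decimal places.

1 TB = 1 × 10^12 bytes = 1,000,000,000,000 bytes
1 GiB = 2^30 bytes = 1,073,741,824 bytes
1,000,000,000,000 / 1,073,741,824 = 931.32 GiB

931.32 GiB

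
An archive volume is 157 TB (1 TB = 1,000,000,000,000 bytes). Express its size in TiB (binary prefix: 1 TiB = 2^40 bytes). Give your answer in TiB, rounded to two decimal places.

157 TB × 1,000,000,000,000 bytes/TB = 157,000,000,000,000 bytes
1 TiB = 2^40 bytes = 1,099,511,627,776 bytes
157,000,000,000,000 / 1,099,511,627,776 = 142.79 TiB

142.79 TiB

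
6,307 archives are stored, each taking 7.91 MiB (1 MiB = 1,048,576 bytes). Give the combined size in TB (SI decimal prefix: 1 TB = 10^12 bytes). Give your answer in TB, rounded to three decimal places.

Total = 6,307 × 7.91 MiB = 49888.37 MiB
= 49888.37 × 1,048,576 bytes = 52,311,747,461.12 bytes
1 TB = 1,000,000,000,000 bytes
52,311,747,461.12 / 1,000,000,000,000 = 0.052 TB

0.052 TB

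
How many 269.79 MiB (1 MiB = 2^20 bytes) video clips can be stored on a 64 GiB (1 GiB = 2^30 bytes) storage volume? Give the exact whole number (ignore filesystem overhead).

Capacity: 64 GiB = 68,719,476,736 bytes
Per item: 269.79 MiB = 282,895,319.04 bytes
⌊68,719,476,736 / 282,895,319.04⌋ = 242

242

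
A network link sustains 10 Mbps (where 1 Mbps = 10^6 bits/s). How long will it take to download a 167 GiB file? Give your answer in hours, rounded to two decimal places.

39.85 hours

167 GiB = 179,314,884,608 bytes = 1,434,519,076,864 bits
10 Mbps = 10,000,000 bits/s
time = 1,434,519,076,864 / 10,000,000 = 143,451.9077 s
143,451.9077 s / 3600 = 39.85 hours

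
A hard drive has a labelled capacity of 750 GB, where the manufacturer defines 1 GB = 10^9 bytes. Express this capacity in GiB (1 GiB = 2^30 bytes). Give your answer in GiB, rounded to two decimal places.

698.49 GiB

750 GB = 750 × 10^9 bytes = 750,000,000,000 bytes
1 GiB = 2^30 bytes = 1,073,741,824 bytes
750,000,000,000 / 1,073,741,824 = 698.49 GiB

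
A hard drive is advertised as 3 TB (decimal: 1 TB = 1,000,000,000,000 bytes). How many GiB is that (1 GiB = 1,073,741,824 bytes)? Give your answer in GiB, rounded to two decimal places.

2,793.97 GiB

3 TB = 3 × 10^12 bytes = 3,000,000,000,000 bytes
1 GiB = 1,073,741,824 bytes
3,000,000,000,000 / 1,073,741,824 = 2,793.97 GiB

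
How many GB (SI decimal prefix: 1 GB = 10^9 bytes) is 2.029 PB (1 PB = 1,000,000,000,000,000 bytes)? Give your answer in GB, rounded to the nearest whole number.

2,029,000 GB

2.029 PB = 2.029 × 10^15 bytes = 2,029,000,000,000,000 bytes
1 GB = 10^9 bytes = 1,000,000,000 bytes
2,029,000,000,000,000 / 1,000,000,000 = 2,029,000 GB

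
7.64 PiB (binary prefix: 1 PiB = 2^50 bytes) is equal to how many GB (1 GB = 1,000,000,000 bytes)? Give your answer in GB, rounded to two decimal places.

7.64 PiB × 1,125,899,906,842,624 bytes/PiB = 8,601,875,288,277,647.36 bytes
1 GB = 10^9 bytes = 1,000,000,000 bytes
8,601,875,288,277,647.36 / 1,000,000,000 = 8,601,875.29 GB

8,601,875.29 GB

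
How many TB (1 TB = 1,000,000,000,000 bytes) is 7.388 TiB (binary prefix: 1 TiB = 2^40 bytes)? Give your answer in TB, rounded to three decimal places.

8.123 TB

7.388 TiB = 7.388 × 2^40 bytes = 8,123,191,906,009.088 bytes
1 TB = 1,000,000,000,000 bytes
8,123,191,906,009.088 / 1,000,000,000,000 = 8.123 TB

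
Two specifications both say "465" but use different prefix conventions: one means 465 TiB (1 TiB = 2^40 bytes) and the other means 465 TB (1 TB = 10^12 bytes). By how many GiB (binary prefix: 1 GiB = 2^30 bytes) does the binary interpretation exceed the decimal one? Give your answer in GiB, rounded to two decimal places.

465 TiB = 465 × 1,099,511,627,776 = 511,272,906,915,840 bytes
465 TB = 465 × 1,000,000,000,000 = 465,000,000,000,000 bytes
difference = 46,272,906,915,840 bytes
46,272,906,915,840 / 1,073,741,824 = 43,095.00 GiB

43,095.00 GiB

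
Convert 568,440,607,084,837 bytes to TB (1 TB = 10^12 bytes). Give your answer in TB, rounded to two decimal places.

568,440,607,084,837 bytes given.
1 TB = 10^12 bytes = 1,000,000,000,000 bytes
568,440,607,084,837 / 1,000,000,000,000 = 568.44 TB

568.44 TB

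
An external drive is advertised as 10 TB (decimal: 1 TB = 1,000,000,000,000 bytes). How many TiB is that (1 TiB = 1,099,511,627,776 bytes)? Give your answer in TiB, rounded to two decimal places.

10 TB × 1,000,000,000,000 bytes/TB = 10,000,000,000,000 bytes
1 TiB = 2^40 bytes = 1,099,511,627,776 bytes
10,000,000,000,000 / 1,099,511,627,776 = 9.09 TiB

9.09 TiB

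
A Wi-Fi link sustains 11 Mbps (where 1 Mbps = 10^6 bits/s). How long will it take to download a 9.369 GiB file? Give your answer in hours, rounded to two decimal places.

9.369 GiB = 10,059,887,149.056 bytes = 80,479,097,192.448 bits
11 Mbps = 11,000,000 bits/s
time = 80,479,097,192.448 / 11,000,000 = 7,316.2816 s
7,316.2816 s / 3600 = 2.03 hours

2.03 hours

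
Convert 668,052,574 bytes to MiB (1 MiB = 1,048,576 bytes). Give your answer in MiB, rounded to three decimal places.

668,052,574 bytes given.
1 MiB = 1,048,576 bytes
668,052,574 / 1,048,576 = 637.105 MiB

637.105 MiB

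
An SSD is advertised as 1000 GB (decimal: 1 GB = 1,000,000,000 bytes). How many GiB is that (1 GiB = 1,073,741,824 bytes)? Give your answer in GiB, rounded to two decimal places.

931.32 GiB

1000 GB × 1,000,000,000 bytes/GB = 1,000,000,000,000 bytes
1 GiB = 1,073,741,824 bytes
1,000,000,000,000 / 1,073,741,824 = 931.32 GiB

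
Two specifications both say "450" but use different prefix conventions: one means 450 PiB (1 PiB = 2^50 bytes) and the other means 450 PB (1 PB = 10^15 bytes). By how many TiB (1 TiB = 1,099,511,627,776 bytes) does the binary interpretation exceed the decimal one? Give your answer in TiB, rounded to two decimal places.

450 PiB = 450 × 1,125,899,906,842,624 = 506,654,958,079,180,800 bytes
450 PB = 450 × 1,000,000,000,000,000 = 450,000,000,000,000,000 bytes
difference = 56,654,958,079,180,800 bytes
56,654,958,079,180,800 / 1,099,511,627,776 = 51,527.38 TiB

51,527.38 TiB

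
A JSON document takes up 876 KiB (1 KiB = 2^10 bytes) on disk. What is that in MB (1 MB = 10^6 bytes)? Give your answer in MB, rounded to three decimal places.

0.897 MB

876 KiB = 876 × 2^10 bytes = 897,024 bytes
1 MB = 10^6 bytes = 1,000,000 bytes
897,024 / 1,000,000 = 0.897 MB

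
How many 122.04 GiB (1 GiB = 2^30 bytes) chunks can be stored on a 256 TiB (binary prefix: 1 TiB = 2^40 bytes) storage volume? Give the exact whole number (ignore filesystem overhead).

Capacity: 256 TiB = 281,474,976,710,656 bytes
Per item: 122.04 GiB = 131,039,452,200.96 bytes
⌊281,474,976,710,656 / 131,039,452,200.96⌋ = 2,148

2,148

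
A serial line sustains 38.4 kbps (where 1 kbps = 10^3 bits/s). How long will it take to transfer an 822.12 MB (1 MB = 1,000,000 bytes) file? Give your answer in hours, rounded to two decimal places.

822.12 MB = 822,120,000 bytes = 6,576,960,000 bits
38.4 kbps = 38,400 bits/s
time = 6,576,960,000 / 38,400 = 171,275.0000 s
171,275.0000 s / 3600 = 47.58 hours

47.58 hours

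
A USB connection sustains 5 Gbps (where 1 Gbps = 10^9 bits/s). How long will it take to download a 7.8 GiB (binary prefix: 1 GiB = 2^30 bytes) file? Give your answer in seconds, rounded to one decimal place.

13.4 seconds

7.8 GiB = 8,375,186,227.2 bytes = 67,001,489,817.6 bits
5 Gbps = 5,000,000,000 bits/s
time = 67,001,489,817.6 / 5,000,000,000 = 13.4 s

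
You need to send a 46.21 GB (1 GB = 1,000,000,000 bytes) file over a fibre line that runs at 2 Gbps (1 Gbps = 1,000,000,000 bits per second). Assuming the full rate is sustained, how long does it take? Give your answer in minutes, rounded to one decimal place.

46.21 GB = 46,210,000,000 bytes = 369,680,000,000 bits
2 Gbps = 2,000,000,000 bits/s
time = 369,680,000,000 / 2,000,000,000 = 184.84 s
184.84 s / 60 = 3.1 minutes

3.1 minutes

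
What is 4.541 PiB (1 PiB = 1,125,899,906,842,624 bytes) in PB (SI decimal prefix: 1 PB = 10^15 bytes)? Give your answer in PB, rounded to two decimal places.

4.541 PiB = 4.541 × 2^50 bytes = 5,112,711,476,972,355.584 bytes
1 PB = 1,000,000,000,000,000 bytes
5,112,711,476,972,355.584 / 1,000,000,000,000,000 = 5.11 PB

5.11 PB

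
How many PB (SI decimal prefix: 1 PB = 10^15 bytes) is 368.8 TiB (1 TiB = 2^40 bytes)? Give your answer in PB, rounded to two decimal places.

368.8 TiB × 1,099,511,627,776 bytes/TiB = 405,499,888,323,788.8 bytes
1 PB = 10^15 bytes = 1,000,000,000,000,000 bytes
405,499,888,323,788.8 / 1,000,000,000,000,000 = 0.41 PB

0.41 PB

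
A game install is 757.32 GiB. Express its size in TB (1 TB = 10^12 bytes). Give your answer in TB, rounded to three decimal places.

0.813 TB

757.32 GiB = 757.32 × 2^30 bytes = 813,166,158,151.68 bytes
1 TB = 10^12 bytes = 1,000,000,000,000 bytes
813,166,158,151.68 / 1,000,000,000,000 = 0.813 TB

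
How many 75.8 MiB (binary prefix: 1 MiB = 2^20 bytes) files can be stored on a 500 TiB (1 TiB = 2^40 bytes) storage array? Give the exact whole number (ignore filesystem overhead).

Capacity: 500 TiB = 549,755,813,888,000 bytes
Per item: 75.8 MiB = 79,482,060.8 bytes
⌊549,755,813,888,000 / 79,482,060.8⌋ = 6,916,728

6,916,728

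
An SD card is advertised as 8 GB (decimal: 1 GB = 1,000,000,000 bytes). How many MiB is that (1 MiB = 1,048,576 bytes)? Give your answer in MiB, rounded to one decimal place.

8 GB = 8 × 10^9 bytes = 8,000,000,000 bytes
1 MiB = 2^20 bytes = 1,048,576 bytes
8,000,000,000 / 1,048,576 = 7,629.4 MiB

7,629.4 MiB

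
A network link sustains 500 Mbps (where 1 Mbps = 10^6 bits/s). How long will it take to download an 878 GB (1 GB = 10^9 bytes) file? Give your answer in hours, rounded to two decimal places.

878 GB = 878,000,000,000 bytes = 7,024,000,000,000 bits
500 Mbps = 500,000,000 bits/s
time = 7,024,000,000,000 / 500,000,000 = 14,048.0000 s
14,048.0000 s / 3600 = 3.90 hours

3.90 hours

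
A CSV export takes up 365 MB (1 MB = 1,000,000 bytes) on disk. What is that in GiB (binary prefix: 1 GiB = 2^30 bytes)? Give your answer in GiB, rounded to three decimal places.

365 MB = 365 × 10^6 bytes = 365,000,000 bytes
1 GiB = 2^30 bytes = 1,073,741,824 bytes
365,000,000 / 1,073,741,824 = 0.340 GiB

0.340 GiB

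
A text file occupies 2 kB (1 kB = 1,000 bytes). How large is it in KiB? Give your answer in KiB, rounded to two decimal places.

1.95 KiB

2 kB = 2 × 10^3 bytes = 2,000 bytes
1 KiB = 2^10 bytes = 1,024 bytes
2,000 / 1,024 = 1.95 KiB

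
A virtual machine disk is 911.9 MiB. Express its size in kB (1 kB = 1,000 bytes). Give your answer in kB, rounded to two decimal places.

956,196.45 kB

911.9 MiB = 911.9 × 2^20 bytes = 956,196,454.4 bytes
1 kB = 1,000 bytes
956,196,454.4 / 1,000 = 956,196.45 kB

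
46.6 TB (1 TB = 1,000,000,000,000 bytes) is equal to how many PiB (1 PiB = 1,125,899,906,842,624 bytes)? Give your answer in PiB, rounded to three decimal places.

0.041 PiB

46.6 TB = 46.6 × 10^12 bytes = 46,600,000,000,000 bytes
1 PiB = 1,125,899,906,842,624 bytes
46,600,000,000,000 / 1,125,899,906,842,624 = 0.041 PiB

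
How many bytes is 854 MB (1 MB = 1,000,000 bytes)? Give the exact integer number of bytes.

854,000,000 bytes

854 × 1,000,000 = 854,000,000 bytes  (1 MB = 10^6 bytes)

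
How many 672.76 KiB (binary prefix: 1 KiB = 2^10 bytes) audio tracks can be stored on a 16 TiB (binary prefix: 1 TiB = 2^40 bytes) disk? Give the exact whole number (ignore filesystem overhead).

Capacity: 16 TiB = 17,592,186,044,416 bytes
Per item: 672.76 KiB = 688,906.24 bytes
⌊17,592,186,044,416 / 688,906.24⌋ = 25,536,401

25,536,401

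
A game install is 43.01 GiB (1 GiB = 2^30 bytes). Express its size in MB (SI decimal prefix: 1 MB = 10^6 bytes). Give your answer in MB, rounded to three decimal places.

46,181.636 MB

43.01 GiB = 43.01 × 2^30 bytes = 46,181,635,850.24 bytes
1 MB = 10^6 bytes = 1,000,000 bytes
46,181,635,850.24 / 1,000,000 = 46,181.636 MB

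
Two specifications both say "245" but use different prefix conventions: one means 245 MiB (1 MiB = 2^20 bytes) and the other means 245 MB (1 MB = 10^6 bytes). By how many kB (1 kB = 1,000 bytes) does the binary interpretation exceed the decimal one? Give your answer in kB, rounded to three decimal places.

11,901.120 kB

245 MiB = 245 × 1,048,576 = 256,901,120 bytes
245 MB = 245 × 1,000,000 = 245,000,000 bytes
difference = 11,901,120 bytes
11,901,120 / 1,000 = 11,901.120 kB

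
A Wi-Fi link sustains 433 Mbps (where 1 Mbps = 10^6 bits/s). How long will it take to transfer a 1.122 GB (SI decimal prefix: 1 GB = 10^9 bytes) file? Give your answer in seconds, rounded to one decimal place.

20.7 seconds

1.122 GB = 1,122,000,000 bytes = 8,976,000,000 bits
433 Mbps = 433,000,000 bits/s
time = 8,976,000,000 / 433,000,000 = 20.7 s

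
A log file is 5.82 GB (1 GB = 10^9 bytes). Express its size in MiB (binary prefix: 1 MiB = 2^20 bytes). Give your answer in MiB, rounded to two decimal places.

5,550.38 MiB

5.82 GB = 5.82 × 10^9 bytes = 5,820,000,000 bytes
1 MiB = 2^20 bytes = 1,048,576 bytes
5,820,000,000 / 1,048,576 = 5,550.38 MiB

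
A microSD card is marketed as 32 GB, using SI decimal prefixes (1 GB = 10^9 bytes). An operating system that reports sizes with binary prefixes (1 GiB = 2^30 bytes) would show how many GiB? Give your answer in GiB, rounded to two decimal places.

32 GB = 32 × 10^9 bytes = 32,000,000,000 bytes
1 GiB = 1,073,741,824 bytes
32,000,000,000 / 1,073,741,824 = 29.80 GiB

29.80 GiB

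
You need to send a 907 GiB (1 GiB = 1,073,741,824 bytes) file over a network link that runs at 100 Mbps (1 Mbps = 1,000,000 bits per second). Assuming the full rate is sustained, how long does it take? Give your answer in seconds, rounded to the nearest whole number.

77,911 seconds

907 GiB = 973,883,834,368 bytes = 7,791,070,674,944 bits
100 Mbps = 100,000,000 bits/s
time = 7,791,070,674,944 / 100,000,000 = 77,911 s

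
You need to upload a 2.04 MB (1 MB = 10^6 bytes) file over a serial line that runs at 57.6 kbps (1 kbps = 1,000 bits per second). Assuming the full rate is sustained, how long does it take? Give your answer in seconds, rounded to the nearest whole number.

2.04 MB = 2,040,000 bytes = 16,320,000 bits
57.6 kbps = 57,600 bits/s
time = 16,320,000 / 57,600 = 283 s

283 seconds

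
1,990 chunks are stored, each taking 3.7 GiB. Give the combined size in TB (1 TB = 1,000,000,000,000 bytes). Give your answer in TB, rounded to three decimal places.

Total = 1,990 × 3.7 GiB = 7363 GiB
= 7363 × 1,073,741,824 bytes = 7,905,961,050,112 bytes
1 TB = 1,000,000,000,000 bytes
7,905,961,050,112 / 1,000,000,000,000 = 7.906 TB

7.906 TB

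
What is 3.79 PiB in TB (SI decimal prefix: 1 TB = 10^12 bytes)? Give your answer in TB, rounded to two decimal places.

3.79 PiB = 3.79 × 2^50 bytes = 4,267,160,646,933,544.96 bytes
1 TB = 10^12 bytes = 1,000,000,000,000 bytes
4,267,160,646,933,544.96 / 1,000,000,000,000 = 4,267.16 TB

4,267.16 TB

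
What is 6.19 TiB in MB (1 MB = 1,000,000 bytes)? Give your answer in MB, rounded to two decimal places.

6.19 TiB × 1,099,511,627,776 bytes/TiB = 6,805,976,975,933.44 bytes
1 MB = 10^6 bytes = 1,000,000 bytes
6,805,976,975,933.44 / 1,000,000 = 6,805,976.98 MB

6,805,976.98 MB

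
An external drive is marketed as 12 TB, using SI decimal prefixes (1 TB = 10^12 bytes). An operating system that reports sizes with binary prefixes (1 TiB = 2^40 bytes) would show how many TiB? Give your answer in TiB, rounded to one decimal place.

10.9 TiB

12 TB = 12 × 10^12 bytes = 12,000,000,000,000 bytes
1 TiB = 2^40 bytes = 1,099,511,627,776 bytes
12,000,000,000,000 / 1,099,511,627,776 = 10.9 TiB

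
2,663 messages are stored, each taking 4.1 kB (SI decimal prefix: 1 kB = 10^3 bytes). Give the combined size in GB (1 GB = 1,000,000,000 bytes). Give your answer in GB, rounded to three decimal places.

Total = 2,663 × 4.1 kB = 10918.3 kB
= 10918.3 × 1,000 bytes = 10,918,300 bytes
1 GB = 1,000,000,000 bytes
10,918,300 / 1,000,000,000 = 0.011 GB

0.011 GB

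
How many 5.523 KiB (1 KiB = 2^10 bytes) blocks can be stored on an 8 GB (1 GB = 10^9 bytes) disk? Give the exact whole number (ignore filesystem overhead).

Capacity: 8 GB = 8,000,000,000 bytes
Per item: 5.523 KiB = 5,655.552 bytes
⌊8,000,000,000 / 5,655.552⌋ = 1,414,539

1,414,539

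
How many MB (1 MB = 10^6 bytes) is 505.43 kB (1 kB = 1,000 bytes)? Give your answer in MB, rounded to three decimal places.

0.505 MB

505.43 kB × 1,000 bytes/kB = 505,430 bytes
1 MB = 10^6 bytes = 1,000,000 bytes
505,430 / 1,000,000 = 0.505 MB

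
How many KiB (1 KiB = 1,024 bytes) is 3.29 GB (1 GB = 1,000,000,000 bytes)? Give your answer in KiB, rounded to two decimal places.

3.29 GB = 3.29 × 10^9 bytes = 3,290,000,000 bytes
1 KiB = 1,024 bytes
3,290,000,000 / 1,024 = 3,212,890.63 KiB

3,212,890.63 KiB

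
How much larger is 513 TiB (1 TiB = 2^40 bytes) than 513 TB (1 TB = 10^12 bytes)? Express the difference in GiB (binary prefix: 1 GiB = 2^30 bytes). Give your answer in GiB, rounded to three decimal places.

47,543.519 GiB

513 TiB = 513 × 1,099,511,627,776 = 564,049,465,049,088 bytes
513 TB = 513 × 1,000,000,000,000 = 513,000,000,000,000 bytes
difference = 51,049,465,049,088 bytes
51,049,465,049,088 / 1,073,741,824 = 47,543.519 GiB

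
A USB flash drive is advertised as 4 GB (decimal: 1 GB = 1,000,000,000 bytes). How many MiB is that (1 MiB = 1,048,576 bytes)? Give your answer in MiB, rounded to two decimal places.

4 GB = 4 × 10^9 bytes = 4,000,000,000 bytes
1 MiB = 2^20 bytes = 1,048,576 bytes
4,000,000,000 / 1,048,576 = 3,814.70 MiB

3,814.70 MiB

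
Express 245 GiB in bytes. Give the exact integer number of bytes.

263,066,746,880 bytes

245 × 1,073,741,824 = 263,066,746,880 bytes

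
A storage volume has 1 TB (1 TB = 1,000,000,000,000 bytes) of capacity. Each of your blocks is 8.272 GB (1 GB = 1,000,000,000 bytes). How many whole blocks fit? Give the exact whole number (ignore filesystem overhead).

Capacity: 1 TB = 1,000,000,000,000 bytes
Per item: 8.272 GB = 8,272,000,000 bytes
⌊1,000,000,000,000 / 8,272,000,000⌋ = 120

120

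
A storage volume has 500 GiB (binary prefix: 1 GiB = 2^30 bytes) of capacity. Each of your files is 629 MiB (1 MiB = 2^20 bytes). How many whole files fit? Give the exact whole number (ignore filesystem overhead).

813

Capacity: 500 GiB = 536,870,912,000 bytes
Per item: 629 MiB = 659,554,304 bytes
⌊536,870,912,000 / 659,554,304⌋ = 813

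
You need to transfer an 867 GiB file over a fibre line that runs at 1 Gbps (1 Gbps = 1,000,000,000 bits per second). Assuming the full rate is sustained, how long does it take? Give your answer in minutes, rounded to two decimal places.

124.12 minutes

867 GiB = 930,934,161,408 bytes = 7,447,473,291,264 bits
1 Gbps = 1,000,000,000 bits/s
time = 7,447,473,291,264 / 1,000,000,000 = 7,447.473 s
7,447.473 s / 60 = 124.12 minutes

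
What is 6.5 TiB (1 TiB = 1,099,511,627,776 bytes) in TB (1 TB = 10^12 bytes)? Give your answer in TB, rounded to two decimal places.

7.15 TB

6.5 TiB = 6.5 × 2^40 bytes = 7,146,825,580,544 bytes
1 TB = 1,000,000,000,000 bytes
7,146,825,580,544 / 1,000,000,000,000 = 7.15 TB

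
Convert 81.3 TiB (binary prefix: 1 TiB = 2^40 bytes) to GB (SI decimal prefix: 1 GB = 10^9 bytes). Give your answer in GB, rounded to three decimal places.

89,390.295 GB

81.3 TiB × 1,099,511,627,776 bytes/TiB = 89,390,295,338,188.8 bytes
1 GB = 10^9 bytes = 1,000,000,000 bytes
89,390,295,338,188.8 / 1,000,000,000 = 89,390.295 GB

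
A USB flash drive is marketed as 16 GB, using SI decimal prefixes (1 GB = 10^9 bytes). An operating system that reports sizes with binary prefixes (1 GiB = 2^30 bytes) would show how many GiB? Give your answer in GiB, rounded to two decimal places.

14.90 GiB

16 GB = 16 × 10^9 bytes = 16,000,000,000 bytes
1 GiB = 2^30 bytes = 1,073,741,824 bytes
16,000,000,000 / 1,073,741,824 = 14.90 GiB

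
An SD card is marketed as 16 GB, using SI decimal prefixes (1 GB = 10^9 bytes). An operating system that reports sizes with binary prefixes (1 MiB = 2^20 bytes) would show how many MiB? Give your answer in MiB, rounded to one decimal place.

15,258.8 MiB

16 GB = 16 × 10^9 bytes = 16,000,000,000 bytes
1 MiB = 1,048,576 bytes
16,000,000,000 / 1,048,576 = 15,258.8 MiB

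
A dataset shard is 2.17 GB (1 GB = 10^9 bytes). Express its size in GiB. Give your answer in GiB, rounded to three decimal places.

2.021 GiB

2.17 GB × 1,000,000,000 bytes/GB = 2,170,000,000 bytes
1 GiB = 2^30 bytes = 1,073,741,824 bytes
2,170,000,000 / 1,073,741,824 = 2.021 GiB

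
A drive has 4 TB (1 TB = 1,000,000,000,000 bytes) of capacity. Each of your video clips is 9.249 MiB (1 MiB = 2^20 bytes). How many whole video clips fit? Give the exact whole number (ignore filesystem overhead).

412,444

Capacity: 4 TB = 4,000,000,000,000 bytes
Per item: 9.249 MiB = 9,698,279.424 bytes
⌊4,000,000,000,000 / 9,698,279.424⌋ = 412,444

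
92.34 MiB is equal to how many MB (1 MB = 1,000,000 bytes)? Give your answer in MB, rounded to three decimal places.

92.34 MiB × 1,048,576 bytes/MiB = 96,825,507.84 bytes
1 MB = 10^6 bytes = 1,000,000 bytes
96,825,507.84 / 1,000,000 = 96.826 MB

96.826 MB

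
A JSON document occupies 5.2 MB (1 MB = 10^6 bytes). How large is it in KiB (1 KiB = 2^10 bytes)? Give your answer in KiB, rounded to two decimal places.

5,078.13 KiB

5.2 MB = 5.2 × 10^6 bytes = 5,200,000 bytes
1 KiB = 1,024 bytes
5,200,000 / 1,024 = 5,078.13 KiB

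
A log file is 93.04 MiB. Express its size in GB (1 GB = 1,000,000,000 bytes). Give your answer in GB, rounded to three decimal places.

93.04 MiB = 93.04 × 2^20 bytes = 97,559,511.04 bytes
1 GB = 10^9 bytes = 1,000,000,000 bytes
97,559,511.04 / 1,000,000,000 = 0.098 GB

0.098 GB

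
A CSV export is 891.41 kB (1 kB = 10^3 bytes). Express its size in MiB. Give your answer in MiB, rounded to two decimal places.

0.85 MiB

891.41 kB = 891.41 × 10^3 bytes = 891,410 bytes
1 MiB = 1,048,576 bytes
891,410 / 1,048,576 = 0.85 MiB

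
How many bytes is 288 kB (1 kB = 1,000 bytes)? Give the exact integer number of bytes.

288 × 1,000 = 288,000 bytes  (1 kB = 10^3 bytes)

288,000 bytes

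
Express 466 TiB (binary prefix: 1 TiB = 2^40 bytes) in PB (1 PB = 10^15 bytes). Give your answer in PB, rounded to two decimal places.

466 TiB = 466 × 2^40 bytes = 512,372,418,543,616 bytes
1 PB = 10^15 bytes = 1,000,000,000,000,000 bytes
512,372,418,543,616 / 1,000,000,000,000,000 = 0.51 PB

0.51 PB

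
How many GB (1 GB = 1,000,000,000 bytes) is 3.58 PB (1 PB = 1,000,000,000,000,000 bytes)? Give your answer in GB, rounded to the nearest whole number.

3.58 PB = 3.58 × 10^15 bytes = 3,580,000,000,000,000 bytes
1 GB = 10^9 bytes = 1,000,000,000 bytes
3,580,000,000,000,000 / 1,000,000,000 = 3,580,000 GB

3,580,000 GB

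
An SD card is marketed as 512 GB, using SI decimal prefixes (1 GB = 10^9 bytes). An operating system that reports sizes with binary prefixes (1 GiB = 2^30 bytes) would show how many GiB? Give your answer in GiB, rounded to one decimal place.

476.8 GiB

512 GB × 1,000,000,000 bytes/GB = 512,000,000,000 bytes
1 GiB = 1,073,741,824 bytes
512,000,000,000 / 1,073,741,824 = 476.8 GiB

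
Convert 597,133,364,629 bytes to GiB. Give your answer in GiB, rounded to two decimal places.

556.12 GiB

597,133,364,629 bytes given.
1 GiB = 2^30 bytes = 1,073,741,824 bytes
597,133,364,629 / 1,073,741,824 = 556.12 GiB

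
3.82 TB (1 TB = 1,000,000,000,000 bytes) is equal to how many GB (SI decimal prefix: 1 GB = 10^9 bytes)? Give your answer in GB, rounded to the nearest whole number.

3,820 GB

3.82 TB = 3.82 × 10^12 bytes = 3,820,000,000,000 bytes
1 GB = 10^9 bytes = 1,000,000,000 bytes
3,820,000,000,000 / 1,000,000,000 = 3,820 GB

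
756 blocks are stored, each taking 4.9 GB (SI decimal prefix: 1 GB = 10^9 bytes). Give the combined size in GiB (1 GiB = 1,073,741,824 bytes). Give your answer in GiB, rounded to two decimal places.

Total = 756 × 4.9 GB = 3704.4 GB
= 3704.4 × 1,000,000,000 bytes = 3,704,400,000,000 bytes
1 GiB = 1,073,741,824 bytes
3,704,400,000,000 / 1,073,741,824 = 3,449.99 GiB

3,449.99 GiB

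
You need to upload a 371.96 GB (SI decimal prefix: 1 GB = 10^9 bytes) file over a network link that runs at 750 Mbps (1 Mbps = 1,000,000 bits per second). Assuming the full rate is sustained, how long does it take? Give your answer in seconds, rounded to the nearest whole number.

371.96 GB = 371,960,000,000 bytes = 2,975,680,000,000 bits
750 Mbps = 750,000,000 bits/s
time = 2,975,680,000,000 / 750,000,000 = 3,968 s

3,968 seconds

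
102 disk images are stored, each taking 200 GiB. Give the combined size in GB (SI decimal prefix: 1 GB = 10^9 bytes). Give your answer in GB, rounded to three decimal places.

21,904.333 GB

Total = 102 × 200 GiB = 20,400 GiB
= 20,400 × 1,073,741,824 bytes = 21,904,333,209,600 bytes
1 GB = 1,000,000,000 bytes
21,904,333,209,600 / 1,000,000,000 = 21,904.333 GB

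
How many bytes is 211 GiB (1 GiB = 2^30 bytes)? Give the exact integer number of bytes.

211 × 1,073,741,824 = 226,559,524,864 bytes  (1 GiB = 2^30 bytes)

226,559,524,864 bytes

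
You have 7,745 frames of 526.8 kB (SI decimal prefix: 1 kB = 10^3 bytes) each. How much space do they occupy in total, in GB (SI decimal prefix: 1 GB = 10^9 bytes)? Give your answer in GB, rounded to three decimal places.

4.080 GB

Total = 7,745 × 526.8 kB = 4,080,066 kB
= 4,080,066 × 1,000 bytes = 4,080,066,000 bytes
1 GB = 1,000,000,000 bytes
4,080,066,000 / 1,000,000,000 = 4.080 GB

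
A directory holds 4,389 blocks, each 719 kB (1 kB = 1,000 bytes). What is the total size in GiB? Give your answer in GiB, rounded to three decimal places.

Total = 4,389 × 719 kB = 3,155,691 kB
= 3,155,691 × 1,000 bytes = 3,155,691,000 bytes
1 GiB = 1,073,741,824 bytes
3,155,691,000 / 1,073,741,824 = 2.939 GiB

2.939 GiB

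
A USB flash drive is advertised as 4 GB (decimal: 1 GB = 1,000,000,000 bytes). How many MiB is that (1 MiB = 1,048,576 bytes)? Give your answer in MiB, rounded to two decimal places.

3,814.70 MiB

4 GB = 4 × 10^9 bytes = 4,000,000,000 bytes
1 MiB = 1,048,576 bytes
4,000,000,000 / 1,048,576 = 3,814.70 MiB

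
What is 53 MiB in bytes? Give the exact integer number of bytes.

53 × 1,048,576 = 55,574,528 bytes  (1 MiB = 2^20 bytes)

55,574,528 bytes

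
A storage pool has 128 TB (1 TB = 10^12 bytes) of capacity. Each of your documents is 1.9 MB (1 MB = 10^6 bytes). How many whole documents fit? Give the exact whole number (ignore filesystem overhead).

Capacity: 128 TB = 128,000,000,000,000 bytes
Per item: 1.9 MB = 1,900,000 bytes
⌊128,000,000,000,000 / 1,900,000⌋ = 67,368,421

67,368,421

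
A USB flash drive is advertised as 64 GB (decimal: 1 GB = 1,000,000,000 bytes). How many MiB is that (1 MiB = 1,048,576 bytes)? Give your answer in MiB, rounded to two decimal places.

61,035.16 MiB

64 GB = 64 × 10^9 bytes = 64,000,000,000 bytes
1 MiB = 1,048,576 bytes
64,000,000,000 / 1,048,576 = 61,035.16 MiB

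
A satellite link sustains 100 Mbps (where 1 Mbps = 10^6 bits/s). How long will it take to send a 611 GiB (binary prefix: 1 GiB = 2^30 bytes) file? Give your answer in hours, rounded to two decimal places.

611 GiB = 656,056,254,464 bytes = 5,248,450,035,712 bits
100 Mbps = 100,000,000 bits/s
time = 5,248,450,035,712 / 100,000,000 = 52,484.5004 s
52,484.5004 s / 3600 = 14.58 hours

14.58 hours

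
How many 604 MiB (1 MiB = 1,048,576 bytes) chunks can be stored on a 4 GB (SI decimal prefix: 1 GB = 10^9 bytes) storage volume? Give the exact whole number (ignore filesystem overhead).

6

Capacity: 4 GB = 4,000,000,000 bytes
Per item: 604 MiB = 633,339,904 bytes
⌊4,000,000,000 / 633,339,904⌋ = 6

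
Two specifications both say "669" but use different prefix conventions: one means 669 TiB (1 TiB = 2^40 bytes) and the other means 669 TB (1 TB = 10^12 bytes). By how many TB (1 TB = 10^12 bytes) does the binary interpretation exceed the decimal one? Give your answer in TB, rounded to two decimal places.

66.57 TB

669 TiB = 669 × 1,099,511,627,776 = 735,573,278,982,144 bytes
669 TB = 669 × 1,000,000,000,000 = 669,000,000,000,000 bytes
difference = 66,573,278,982,144 bytes
66,573,278,982,144 / 1,000,000,000,000 = 66.57 TB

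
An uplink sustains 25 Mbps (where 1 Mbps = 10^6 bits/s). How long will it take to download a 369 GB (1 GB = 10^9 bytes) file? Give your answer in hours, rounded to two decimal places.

369 GB = 369,000,000,000 bytes = 2,952,000,000,000 bits
25 Mbps = 25,000,000 bits/s
time = 2,952,000,000,000 / 25,000,000 = 118,080.0000 s
118,080.0000 s / 3600 = 32.80 hours

32.80 hours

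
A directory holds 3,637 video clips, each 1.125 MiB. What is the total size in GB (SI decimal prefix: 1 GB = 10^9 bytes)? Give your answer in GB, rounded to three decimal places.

4.290 GB

Total = 3,637 × 1.125 MiB = 4091.625 MiB
= 4091.625 × 1,048,576 bytes = 4,290,379,776 bytes
1 GB = 1,000,000,000 bytes
4,290,379,776 / 1,000,000,000 = 4.290 GB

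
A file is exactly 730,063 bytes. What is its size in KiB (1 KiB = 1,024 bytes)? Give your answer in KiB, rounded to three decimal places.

730,063 bytes given.
1 KiB = 1,024 bytes
730,063 / 1,024 = 712.952 KiB

712.952 KiB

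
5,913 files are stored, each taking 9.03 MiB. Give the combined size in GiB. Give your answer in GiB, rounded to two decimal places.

Total = 5,913 × 9.03 MiB = 53394.39 MiB
= 53394.39 × 1,048,576 bytes = 55,988,075,888.64 bytes
1 GiB = 1,073,741,824 bytes
55,988,075,888.64 / 1,073,741,824 = 52.14 GiB

52.14 GiB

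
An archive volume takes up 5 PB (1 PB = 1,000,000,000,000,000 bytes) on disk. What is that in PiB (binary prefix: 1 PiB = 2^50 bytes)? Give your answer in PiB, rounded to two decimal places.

5 PB = 5 × 10^15 bytes = 5,000,000,000,000,000 bytes
1 PiB = 1,125,899,906,842,624 bytes
5,000,000,000,000,000 / 1,125,899,906,842,624 = 4.44 PiB

4.44 PiB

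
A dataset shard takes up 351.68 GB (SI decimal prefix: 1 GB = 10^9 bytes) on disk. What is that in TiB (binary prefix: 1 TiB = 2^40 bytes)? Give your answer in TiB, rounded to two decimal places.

0.32 TiB

351.68 GB × 1,000,000,000 bytes/GB = 351,680,000,000 bytes
1 TiB = 1,099,511,627,776 bytes
351,680,000,000 / 1,099,511,627,776 = 0.32 TiB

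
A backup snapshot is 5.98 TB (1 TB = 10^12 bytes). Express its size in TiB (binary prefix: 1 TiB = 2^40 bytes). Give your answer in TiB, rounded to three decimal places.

5.98 TB × 1,000,000,000,000 bytes/TB = 5,980,000,000,000 bytes
1 TiB = 2^40 bytes = 1,099,511,627,776 bytes
5,980,000,000,000 / 1,099,511,627,776 = 5.439 TiB

5.439 TiB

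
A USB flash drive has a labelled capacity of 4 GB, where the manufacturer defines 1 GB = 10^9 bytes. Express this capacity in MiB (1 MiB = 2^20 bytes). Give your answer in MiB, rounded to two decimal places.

3,814.70 MiB

4 GB × 1,000,000,000 bytes/GB = 4,000,000,000 bytes
1 MiB = 2^20 bytes = 1,048,576 bytes
4,000,000,000 / 1,048,576 = 3,814.70 MiB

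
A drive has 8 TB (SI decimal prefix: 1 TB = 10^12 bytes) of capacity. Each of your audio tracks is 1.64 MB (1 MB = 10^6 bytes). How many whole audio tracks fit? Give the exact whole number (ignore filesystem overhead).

Capacity: 8 TB = 8,000,000,000,000 bytes
Per item: 1.64 MB = 1,640,000 bytes
⌊8,000,000,000,000 / 1,640,000⌋ = 4,878,048

4,878,048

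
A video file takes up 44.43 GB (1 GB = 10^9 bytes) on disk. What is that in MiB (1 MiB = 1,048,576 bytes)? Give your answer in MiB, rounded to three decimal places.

42,371.750 MiB

44.43 GB = 44.43 × 10^9 bytes = 44,430,000,000 bytes
1 MiB = 1,048,576 bytes
44,430,000,000 / 1,048,576 = 42,371.750 MiB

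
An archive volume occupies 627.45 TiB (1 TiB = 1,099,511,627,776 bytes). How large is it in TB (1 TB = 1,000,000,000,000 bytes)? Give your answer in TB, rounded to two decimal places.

689.89 TB

627.45 TiB × 1,099,511,627,776 bytes/TiB = 689,888,570,848,051.2 bytes
1 TB = 10^12 bytes = 1,000,000,000,000 bytes
689,888,570,848,051.2 / 1,000,000,000,000 = 689.89 TB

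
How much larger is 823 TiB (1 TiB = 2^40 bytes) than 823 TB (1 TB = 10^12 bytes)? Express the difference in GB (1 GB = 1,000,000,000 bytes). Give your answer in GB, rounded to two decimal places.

81,898.07 GB

823 TiB = 823 × 1,099,511,627,776 = 904,898,069,659,648 bytes
823 TB = 823 × 1,000,000,000,000 = 823,000,000,000,000 bytes
difference = 81,898,069,659,648 bytes
81,898,069,659,648 / 1,000,000,000 = 81,898.07 GB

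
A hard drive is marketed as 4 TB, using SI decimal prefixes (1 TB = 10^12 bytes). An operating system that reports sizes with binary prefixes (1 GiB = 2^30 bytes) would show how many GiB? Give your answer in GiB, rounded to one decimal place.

4 TB × 1,000,000,000,000 bytes/TB = 4,000,000,000,000 bytes
1 GiB = 2^30 bytes = 1,073,741,824 bytes
4,000,000,000,000 / 1,073,741,824 = 3,725.3 GiB

3,725.3 GiB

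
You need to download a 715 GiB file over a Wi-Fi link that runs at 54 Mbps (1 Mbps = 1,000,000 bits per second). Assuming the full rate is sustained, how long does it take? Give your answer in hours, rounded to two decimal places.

31.59 hours

715 GiB = 767,725,404,160 bytes = 6,141,803,233,280 bits
54 Mbps = 54,000,000 bits/s
time = 6,141,803,233,280 / 54,000,000 = 113,737.0969 s
113,737.0969 s / 3600 = 31.59 hours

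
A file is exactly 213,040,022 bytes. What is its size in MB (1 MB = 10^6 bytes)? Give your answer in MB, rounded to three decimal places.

213.040 MB

213,040,022 bytes given.
1 MB = 1,000,000 bytes
213,040,022 / 1,000,000 = 213.040 MB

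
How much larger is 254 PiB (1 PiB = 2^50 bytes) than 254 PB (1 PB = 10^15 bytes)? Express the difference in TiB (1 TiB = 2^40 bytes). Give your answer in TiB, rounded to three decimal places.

29,084.346 TiB

254 PiB = 254 × 1,125,899,906,842,624 = 285,978,576,338,026,496 bytes
254 PB = 254 × 1,000,000,000,000,000 = 254,000,000,000,000,000 bytes
difference = 31,978,576,338,026,496 bytes
31,978,576,338,026,496 / 1,099,511,627,776 = 29,084.346 TiB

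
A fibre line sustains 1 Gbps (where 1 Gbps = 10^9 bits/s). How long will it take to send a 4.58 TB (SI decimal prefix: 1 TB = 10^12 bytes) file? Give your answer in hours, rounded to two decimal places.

4.58 TB = 4,580,000,000,000 bytes = 36,640,000,000,000 bits
1 Gbps = 1,000,000,000 bits/s
time = 36,640,000,000,000 / 1,000,000,000 = 36,640.0000 s
36,640.0000 s / 3600 = 10.18 hours

10.18 hours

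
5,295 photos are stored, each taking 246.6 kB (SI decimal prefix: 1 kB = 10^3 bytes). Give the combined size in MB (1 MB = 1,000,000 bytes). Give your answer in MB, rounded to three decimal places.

Total = 5,295 × 246.6 kB = 1,305,747 kB
= 1,305,747 × 1,000 bytes = 1,305,747,000 bytes
1 MB = 1,000,000 bytes
1,305,747,000 / 1,000,000 = 1,305.747 MB

1,305.747 MB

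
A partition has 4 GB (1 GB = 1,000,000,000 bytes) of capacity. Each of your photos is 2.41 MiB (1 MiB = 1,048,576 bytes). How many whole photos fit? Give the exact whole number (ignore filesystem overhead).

1,582

Capacity: 4 GB = 4,000,000,000 bytes
Per item: 2.41 MiB = 2,527,068.16 bytes
⌊4,000,000,000 / 2,527,068.16⌋ = 1,582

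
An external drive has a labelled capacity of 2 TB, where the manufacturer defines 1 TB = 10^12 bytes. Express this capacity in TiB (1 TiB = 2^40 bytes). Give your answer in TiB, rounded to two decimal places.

1.82 TiB

2 TB × 1,000,000,000,000 bytes/TB = 2,000,000,000,000 bytes
1 TiB = 2^40 bytes = 1,099,511,627,776 bytes
2,000,000,000,000 / 1,099,511,627,776 = 1.82 TiB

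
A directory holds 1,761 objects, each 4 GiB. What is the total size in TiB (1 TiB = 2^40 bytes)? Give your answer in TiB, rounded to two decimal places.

Total = 1,761 × 4 GiB = 7044 GiB
= 7044 × 1,073,741,824 bytes = 7,563,437,408,256 bytes
1 TiB = 1,099,511,627,776 bytes
7,563,437,408,256 / 1,099,511,627,776 = 6.88 TiB

6.88 TiB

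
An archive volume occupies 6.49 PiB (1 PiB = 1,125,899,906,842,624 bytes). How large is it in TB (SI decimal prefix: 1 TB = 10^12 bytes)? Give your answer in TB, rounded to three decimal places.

6.49 PiB = 6.49 × 2^50 bytes = 7,307,090,395,408,629.76 bytes
1 TB = 10^12 bytes = 1,000,000,000,000 bytes
7,307,090,395,408,629.76 / 1,000,000,000,000 = 7,307.090 TB

7,307.090 TB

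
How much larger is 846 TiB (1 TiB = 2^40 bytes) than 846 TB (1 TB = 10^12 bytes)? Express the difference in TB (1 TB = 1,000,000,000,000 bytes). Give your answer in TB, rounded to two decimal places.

846 TiB = 846 × 1,099,511,627,776 = 930,186,837,098,496 bytes
846 TB = 846 × 1,000,000,000,000 = 846,000,000,000,000 bytes
difference = 84,186,837,098,496 bytes
84,186,837,098,496 / 1,000,000,000,000 = 84.19 TB

84.19 TB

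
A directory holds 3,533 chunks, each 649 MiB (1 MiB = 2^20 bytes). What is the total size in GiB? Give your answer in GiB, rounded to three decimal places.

Total = 3,533 × 649 MiB = 2,292,917 MiB
= 2,292,917 × 1,048,576 bytes = 2,404,297,736,192 bytes
1 GiB = 1,073,741,824 bytes
2,404,297,736,192 / 1,073,741,824 = 2,239.177 GiB

2,239.177 GiB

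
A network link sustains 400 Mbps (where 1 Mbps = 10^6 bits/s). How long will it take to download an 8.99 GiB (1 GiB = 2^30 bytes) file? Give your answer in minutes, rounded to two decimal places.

3.22 minutes

8.99 GiB = 9,652,938,997.76 bytes = 77,223,511,982.08 bits
400 Mbps = 400,000,000 bits/s
time = 77,223,511,982.08 / 400,000,000 = 193.059 s
193.059 s / 60 = 3.22 minutes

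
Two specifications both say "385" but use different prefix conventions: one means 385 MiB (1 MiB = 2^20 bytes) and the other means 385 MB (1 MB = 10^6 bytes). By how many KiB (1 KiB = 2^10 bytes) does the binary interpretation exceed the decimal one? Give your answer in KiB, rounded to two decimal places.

18,263.44 KiB

385 MiB = 385 × 1,048,576 = 403,701,760 bytes
385 MB = 385 × 1,000,000 = 385,000,000 bytes
difference = 18,701,760 bytes
18,701,760 / 1,024 = 18,263.44 KiB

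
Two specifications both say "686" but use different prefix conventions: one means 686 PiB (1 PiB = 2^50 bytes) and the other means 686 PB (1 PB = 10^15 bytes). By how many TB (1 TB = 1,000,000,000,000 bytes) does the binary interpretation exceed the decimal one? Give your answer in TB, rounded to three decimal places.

686 PiB = 686 × 1,125,899,906,842,624 = 772,367,336,094,040,064 bytes
686 PB = 686 × 1,000,000,000,000,000 = 686,000,000,000,000,000 bytes
difference = 86,367,336,094,040,064 bytes
86,367,336,094,040,064 / 1,000,000,000,000 = 86,367.336 TB

86,367.336 TB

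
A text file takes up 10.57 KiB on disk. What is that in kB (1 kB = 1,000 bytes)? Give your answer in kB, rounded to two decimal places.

10.57 KiB = 10.57 × 2^10 bytes = 10,823.68 bytes
1 kB = 1,000 bytes
10,823.68 / 1,000 = 10.82 kB

10.82 kB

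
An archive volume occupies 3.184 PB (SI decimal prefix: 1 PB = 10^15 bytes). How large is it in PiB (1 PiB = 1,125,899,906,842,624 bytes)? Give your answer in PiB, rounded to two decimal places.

3.184 PB = 3.184 × 10^15 bytes = 3,184,000,000,000,000 bytes
1 PiB = 2^50 bytes = 1,125,899,906,842,624 bytes
3,184,000,000,000,000 / 1,125,899,906,842,624 = 2.83 PiB

2.83 PiB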